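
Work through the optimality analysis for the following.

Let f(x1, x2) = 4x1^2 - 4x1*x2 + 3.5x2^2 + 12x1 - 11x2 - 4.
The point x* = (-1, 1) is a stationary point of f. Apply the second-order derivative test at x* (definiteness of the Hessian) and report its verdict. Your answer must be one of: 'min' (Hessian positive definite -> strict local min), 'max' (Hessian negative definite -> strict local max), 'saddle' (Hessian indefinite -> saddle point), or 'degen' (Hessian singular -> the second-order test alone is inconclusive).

Compute the Hessian H = grad^2 f:
  H = [[8, -4], [-4, 7]]
Verify stationarity: grad f(x*) = H x* + g = (0, 0).
Eigenvalues of H: 3.4689, 11.5311.
Both eigenvalues > 0, so H is positive definite -> x* is a strict local min.

min


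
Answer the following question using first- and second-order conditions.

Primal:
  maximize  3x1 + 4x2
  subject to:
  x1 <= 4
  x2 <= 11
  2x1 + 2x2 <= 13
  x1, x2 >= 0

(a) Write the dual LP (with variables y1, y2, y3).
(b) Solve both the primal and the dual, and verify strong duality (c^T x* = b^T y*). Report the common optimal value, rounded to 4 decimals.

The standard primal-dual pair for 'max c^T x s.t. A x <= b, x >= 0' is:
  Dual:  min b^T y  s.t.  A^T y >= c,  y >= 0.

So the dual LP is:
  minimize  4y1 + 11y2 + 13y3
  subject to:
    y1 + 2y3 >= 3
    y2 + 2y3 >= 4
    y1, y2, y3 >= 0

Solving the primal: x* = (0, 6.5).
  primal value c^T x* = 26.
Solving the dual: y* = (0, 0, 2).
  dual value b^T y* = 26.
Strong duality: c^T x* = b^T y*. Confirmed.

26


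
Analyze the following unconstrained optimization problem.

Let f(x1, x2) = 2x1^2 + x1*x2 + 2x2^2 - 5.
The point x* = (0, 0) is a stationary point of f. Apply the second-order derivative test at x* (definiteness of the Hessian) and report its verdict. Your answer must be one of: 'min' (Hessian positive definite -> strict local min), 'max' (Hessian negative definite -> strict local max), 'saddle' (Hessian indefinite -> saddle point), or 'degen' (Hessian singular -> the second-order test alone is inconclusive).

Compute the Hessian H = grad^2 f:
  H = [[4, 1], [1, 4]]
Verify stationarity: grad f(x*) = H x* + g = (0, 0).
Eigenvalues of H: 3, 5.
Both eigenvalues > 0, so H is positive definite -> x* is a strict local min.

min


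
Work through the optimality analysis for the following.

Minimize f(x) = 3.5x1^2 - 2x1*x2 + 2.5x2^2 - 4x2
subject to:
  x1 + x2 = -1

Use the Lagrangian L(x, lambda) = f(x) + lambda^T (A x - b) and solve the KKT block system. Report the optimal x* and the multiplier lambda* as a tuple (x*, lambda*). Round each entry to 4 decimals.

Form the Lagrangian:
  L(x, lambda) = (1/2) x^T Q x + c^T x + lambda^T (A x - b)
Stationarity (grad_x L = 0): Q x + c + A^T lambda = 0.
Primal feasibility: A x = b.

This gives the KKT block system:
  [ Q   A^T ] [ x     ]   [-c ]
  [ A    0  ] [ lambda ] = [ b ]

Solving the linear system:
  x*      = (-0.6875, -0.3125)
  lambda* = (4.1875)
  f(x*)   = 2.7188

x* = (-0.6875, -0.3125), lambda* = (4.1875)


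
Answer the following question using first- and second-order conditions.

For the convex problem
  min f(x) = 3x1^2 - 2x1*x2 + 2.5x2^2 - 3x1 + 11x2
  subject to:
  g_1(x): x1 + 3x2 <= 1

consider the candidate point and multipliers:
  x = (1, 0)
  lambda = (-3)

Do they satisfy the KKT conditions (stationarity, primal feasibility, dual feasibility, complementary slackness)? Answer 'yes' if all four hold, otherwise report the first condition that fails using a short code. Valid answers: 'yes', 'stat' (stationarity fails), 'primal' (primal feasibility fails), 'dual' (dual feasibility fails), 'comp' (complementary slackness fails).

Gradient of f: grad f(x) = Q x + c = (3, 9)
Constraint values g_i(x) = a_i^T x - b_i:
  g_1((1, 0)) = 0
Stationarity residual: grad f(x) + sum_i lambda_i a_i = (0, 0)
  -> stationarity OK
Primal feasibility (all g_i <= 0): OK
Dual feasibility (all lambda_i >= 0): FAILS
Complementary slackness (lambda_i * g_i(x) = 0 for all i): OK

Verdict: the first failing condition is dual_feasibility -> dual.

dual


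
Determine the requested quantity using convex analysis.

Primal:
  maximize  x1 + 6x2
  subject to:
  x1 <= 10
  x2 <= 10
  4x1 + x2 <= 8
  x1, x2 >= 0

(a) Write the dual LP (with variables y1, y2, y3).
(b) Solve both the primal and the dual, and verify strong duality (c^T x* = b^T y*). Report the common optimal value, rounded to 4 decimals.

The standard primal-dual pair for 'max c^T x s.t. A x <= b, x >= 0' is:
  Dual:  min b^T y  s.t.  A^T y >= c,  y >= 0.

So the dual LP is:
  minimize  10y1 + 10y2 + 8y3
  subject to:
    y1 + 4y3 >= 1
    y2 + y3 >= 6
    y1, y2, y3 >= 0

Solving the primal: x* = (0, 8).
  primal value c^T x* = 48.
Solving the dual: y* = (0, 0, 6).
  dual value b^T y* = 48.
Strong duality: c^T x* = b^T y*. Confirmed.

48


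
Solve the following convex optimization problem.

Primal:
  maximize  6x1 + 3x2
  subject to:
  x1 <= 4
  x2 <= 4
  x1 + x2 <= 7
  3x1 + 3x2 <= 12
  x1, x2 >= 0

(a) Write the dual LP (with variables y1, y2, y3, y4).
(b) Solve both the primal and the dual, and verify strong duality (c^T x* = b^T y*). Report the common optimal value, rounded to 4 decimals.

The standard primal-dual pair for 'max c^T x s.t. A x <= b, x >= 0' is:
  Dual:  min b^T y  s.t.  A^T y >= c,  y >= 0.

So the dual LP is:
  minimize  4y1 + 4y2 + 7y3 + 12y4
  subject to:
    y1 + y3 + 3y4 >= 6
    y2 + y3 + 3y4 >= 3
    y1, y2, y3, y4 >= 0

Solving the primal: x* = (4, 0).
  primal value c^T x* = 24.
Solving the dual: y* = (3, 0, 0, 1).
  dual value b^T y* = 24.
Strong duality: c^T x* = b^T y*. Confirmed.

24


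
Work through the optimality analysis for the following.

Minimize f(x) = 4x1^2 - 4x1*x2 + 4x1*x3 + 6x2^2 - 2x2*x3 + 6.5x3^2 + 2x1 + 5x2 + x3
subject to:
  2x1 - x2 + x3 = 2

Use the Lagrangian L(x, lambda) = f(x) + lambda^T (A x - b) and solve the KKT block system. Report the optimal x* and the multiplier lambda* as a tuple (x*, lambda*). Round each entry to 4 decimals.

Form the Lagrangian:
  L(x, lambda) = (1/2) x^T Q x + c^T x + lambda^T (A x - b)
Stationarity (grad_x L = 0): Q x + c + A^T lambda = 0.
Primal feasibility: A x = b.

This gives the KKT block system:
  [ Q   A^T ] [ x     ]   [-c ]
  [ A    0  ] [ lambda ] = [ b ]

Solving the linear system:
  x*      = (0.7, -0.6, 0)
  lambda* = (-5)
  f(x*)   = 4.2

x* = (0.7, -0.6, 0), lambda* = (-5)


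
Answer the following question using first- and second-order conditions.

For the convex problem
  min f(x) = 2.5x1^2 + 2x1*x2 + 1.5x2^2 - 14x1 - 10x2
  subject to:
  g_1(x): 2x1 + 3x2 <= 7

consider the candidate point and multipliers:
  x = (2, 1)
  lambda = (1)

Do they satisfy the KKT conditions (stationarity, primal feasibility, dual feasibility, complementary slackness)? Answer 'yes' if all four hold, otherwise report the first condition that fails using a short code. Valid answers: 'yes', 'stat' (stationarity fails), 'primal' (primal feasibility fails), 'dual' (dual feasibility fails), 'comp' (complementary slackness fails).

Gradient of f: grad f(x) = Q x + c = (-2, -3)
Constraint values g_i(x) = a_i^T x - b_i:
  g_1((2, 1)) = 0
Stationarity residual: grad f(x) + sum_i lambda_i a_i = (0, 0)
  -> stationarity OK
Primal feasibility (all g_i <= 0): OK
Dual feasibility (all lambda_i >= 0): OK
Complementary slackness (lambda_i * g_i(x) = 0 for all i): OK

Verdict: yes, KKT holds.

yes


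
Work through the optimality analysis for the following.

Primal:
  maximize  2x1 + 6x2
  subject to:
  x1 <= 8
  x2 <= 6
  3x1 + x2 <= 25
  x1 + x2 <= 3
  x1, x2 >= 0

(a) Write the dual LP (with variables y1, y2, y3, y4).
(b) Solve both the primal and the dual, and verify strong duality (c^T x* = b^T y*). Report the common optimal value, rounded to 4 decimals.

The standard primal-dual pair for 'max c^T x s.t. A x <= b, x >= 0' is:
  Dual:  min b^T y  s.t.  A^T y >= c,  y >= 0.

So the dual LP is:
  minimize  8y1 + 6y2 + 25y3 + 3y4
  subject to:
    y1 + 3y3 + y4 >= 2
    y2 + y3 + y4 >= 6
    y1, y2, y3, y4 >= 0

Solving the primal: x* = (0, 3).
  primal value c^T x* = 18.
Solving the dual: y* = (0, 0, 0, 6).
  dual value b^T y* = 18.
Strong duality: c^T x* = b^T y*. Confirmed.

18


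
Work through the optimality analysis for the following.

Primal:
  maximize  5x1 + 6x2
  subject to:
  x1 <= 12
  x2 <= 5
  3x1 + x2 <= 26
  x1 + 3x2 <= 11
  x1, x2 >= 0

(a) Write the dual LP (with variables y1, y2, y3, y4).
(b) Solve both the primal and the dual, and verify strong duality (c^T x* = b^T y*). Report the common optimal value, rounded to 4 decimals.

The standard primal-dual pair for 'max c^T x s.t. A x <= b, x >= 0' is:
  Dual:  min b^T y  s.t.  A^T y >= c,  y >= 0.

So the dual LP is:
  minimize  12y1 + 5y2 + 26y3 + 11y4
  subject to:
    y1 + 3y3 + y4 >= 5
    y2 + y3 + 3y4 >= 6
    y1, y2, y3, y4 >= 0

Solving the primal: x* = (8.375, 0.875).
  primal value c^T x* = 47.125.
Solving the dual: y* = (0, 0, 1.125, 1.625).
  dual value b^T y* = 47.125.
Strong duality: c^T x* = b^T y*. Confirmed.

47.125


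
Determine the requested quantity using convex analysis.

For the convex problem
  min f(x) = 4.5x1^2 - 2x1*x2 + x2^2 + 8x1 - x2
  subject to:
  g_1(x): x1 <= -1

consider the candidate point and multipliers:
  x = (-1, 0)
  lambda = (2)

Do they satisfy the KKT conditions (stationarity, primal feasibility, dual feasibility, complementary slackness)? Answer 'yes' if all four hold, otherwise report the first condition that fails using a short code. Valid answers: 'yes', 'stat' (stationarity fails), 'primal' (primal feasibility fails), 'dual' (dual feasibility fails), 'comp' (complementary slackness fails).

Gradient of f: grad f(x) = Q x + c = (-1, 1)
Constraint values g_i(x) = a_i^T x - b_i:
  g_1((-1, 0)) = 0
Stationarity residual: grad f(x) + sum_i lambda_i a_i = (1, 1)
  -> stationarity FAILS
Primal feasibility (all g_i <= 0): OK
Dual feasibility (all lambda_i >= 0): OK
Complementary slackness (lambda_i * g_i(x) = 0 for all i): OK

Verdict: the first failing condition is stationarity -> stat.

stat


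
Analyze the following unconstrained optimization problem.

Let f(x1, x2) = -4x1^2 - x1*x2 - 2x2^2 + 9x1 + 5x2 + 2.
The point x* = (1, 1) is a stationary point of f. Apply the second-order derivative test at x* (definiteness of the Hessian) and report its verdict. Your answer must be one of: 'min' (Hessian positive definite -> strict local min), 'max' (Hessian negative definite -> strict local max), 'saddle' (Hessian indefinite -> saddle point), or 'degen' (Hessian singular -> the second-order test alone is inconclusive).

Compute the Hessian H = grad^2 f:
  H = [[-8, -1], [-1, -4]]
Verify stationarity: grad f(x*) = H x* + g = (0, 0).
Eigenvalues of H: -8.2361, -3.7639.
Both eigenvalues < 0, so H is negative definite -> x* is a strict local max.

max


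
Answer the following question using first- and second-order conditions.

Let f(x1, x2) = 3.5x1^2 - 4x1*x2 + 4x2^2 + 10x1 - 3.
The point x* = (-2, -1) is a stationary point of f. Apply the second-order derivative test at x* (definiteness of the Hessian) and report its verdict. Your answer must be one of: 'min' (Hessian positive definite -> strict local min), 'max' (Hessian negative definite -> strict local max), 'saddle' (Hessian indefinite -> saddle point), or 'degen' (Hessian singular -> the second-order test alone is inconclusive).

Compute the Hessian H = grad^2 f:
  H = [[7, -4], [-4, 8]]
Verify stationarity: grad f(x*) = H x* + g = (0, 0).
Eigenvalues of H: 3.4689, 11.5311.
Both eigenvalues > 0, so H is positive definite -> x* is a strict local min.

min


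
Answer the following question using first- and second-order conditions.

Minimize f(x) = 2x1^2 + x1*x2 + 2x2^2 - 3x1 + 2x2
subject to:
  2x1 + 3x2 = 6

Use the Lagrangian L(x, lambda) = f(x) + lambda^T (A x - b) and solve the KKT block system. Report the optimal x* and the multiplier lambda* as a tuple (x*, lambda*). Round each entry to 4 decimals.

Form the Lagrangian:
  L(x, lambda) = (1/2) x^T Q x + c^T x + lambda^T (A x - b)
Stationarity (grad_x L = 0): Q x + c + A^T lambda = 0.
Primal feasibility: A x = b.

This gives the KKT block system:
  [ Q   A^T ] [ x     ]   [-c ]
  [ A    0  ] [ lambda ] = [ b ]

Solving the linear system:
  x*      = (1.725, 0.85)
  lambda* = (-2.375)
  f(x*)   = 5.3875

x* = (1.725, 0.85), lambda* = (-2.375)


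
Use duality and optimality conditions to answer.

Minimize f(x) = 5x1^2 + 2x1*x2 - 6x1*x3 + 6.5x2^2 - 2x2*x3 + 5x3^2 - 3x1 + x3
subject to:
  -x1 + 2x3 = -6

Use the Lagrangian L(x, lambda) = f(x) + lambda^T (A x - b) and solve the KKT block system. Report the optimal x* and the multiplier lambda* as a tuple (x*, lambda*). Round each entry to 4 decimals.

Form the Lagrangian:
  L(x, lambda) = (1/2) x^T Q x + c^T x + lambda^T (A x - b)
Stationarity (grad_x L = 0): Q x + c + A^T lambda = 0.
Primal feasibility: A x = b.

This gives the KKT block system:
  [ Q   A^T ] [ x     ]   [-c ]
  [ A    0  ] [ lambda ] = [ b ]

Solving the linear system:
  x*      = (-0.006, -0.4611, -3.003)
  lambda* = (14.0359)
  f(x*)   = 40.6153

x* = (-0.006, -0.4611, -3.003), lambda* = (14.0359)


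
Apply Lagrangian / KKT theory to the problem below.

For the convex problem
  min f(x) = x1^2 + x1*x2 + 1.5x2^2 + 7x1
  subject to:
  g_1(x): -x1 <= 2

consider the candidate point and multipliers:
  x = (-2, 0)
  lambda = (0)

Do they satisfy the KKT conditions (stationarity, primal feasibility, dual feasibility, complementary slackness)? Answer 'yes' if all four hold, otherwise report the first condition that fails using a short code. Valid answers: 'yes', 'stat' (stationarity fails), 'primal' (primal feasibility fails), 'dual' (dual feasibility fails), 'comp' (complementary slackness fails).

Gradient of f: grad f(x) = Q x + c = (3, -2)
Constraint values g_i(x) = a_i^T x - b_i:
  g_1((-2, 0)) = 0
Stationarity residual: grad f(x) + sum_i lambda_i a_i = (3, -2)
  -> stationarity FAILS
Primal feasibility (all g_i <= 0): OK
Dual feasibility (all lambda_i >= 0): OK
Complementary slackness (lambda_i * g_i(x) = 0 for all i): OK

Verdict: the first failing condition is stationarity -> stat.

stat


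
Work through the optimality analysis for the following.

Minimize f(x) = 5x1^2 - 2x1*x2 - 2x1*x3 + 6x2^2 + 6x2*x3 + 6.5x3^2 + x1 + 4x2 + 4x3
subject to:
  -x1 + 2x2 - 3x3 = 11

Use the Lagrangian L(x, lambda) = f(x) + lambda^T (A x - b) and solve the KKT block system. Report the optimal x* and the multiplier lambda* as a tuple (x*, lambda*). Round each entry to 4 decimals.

Form the Lagrangian:
  L(x, lambda) = (1/2) x^T Q x + c^T x + lambda^T (A x - b)
Stationarity (grad_x L = 0): Q x + c + A^T lambda = 0.
Primal feasibility: A x = b.

This gives the KKT block system:
  [ Q   A^T ] [ x     ]   [-c ]
  [ A    0  ] [ lambda ] = [ b ]

Solving the linear system:
  x*      = (-0.7742, 1.5806, -2.3548)
  lambda* = (-5.1935)
  f(x*)   = 26.629

x* = (-0.7742, 1.5806, -2.3548), lambda* = (-5.1935)


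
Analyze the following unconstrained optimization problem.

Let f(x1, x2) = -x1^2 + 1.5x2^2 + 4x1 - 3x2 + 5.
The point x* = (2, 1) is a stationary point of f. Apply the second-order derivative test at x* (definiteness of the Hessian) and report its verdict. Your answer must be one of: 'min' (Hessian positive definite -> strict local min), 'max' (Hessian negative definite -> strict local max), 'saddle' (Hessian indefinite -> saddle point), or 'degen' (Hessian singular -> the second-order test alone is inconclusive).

Compute the Hessian H = grad^2 f:
  H = [[-2, 0], [0, 3]]
Verify stationarity: grad f(x*) = H x* + g = (0, 0).
Eigenvalues of H: -2, 3.
Eigenvalues have mixed signs, so H is indefinite -> x* is a saddle point.

saddle


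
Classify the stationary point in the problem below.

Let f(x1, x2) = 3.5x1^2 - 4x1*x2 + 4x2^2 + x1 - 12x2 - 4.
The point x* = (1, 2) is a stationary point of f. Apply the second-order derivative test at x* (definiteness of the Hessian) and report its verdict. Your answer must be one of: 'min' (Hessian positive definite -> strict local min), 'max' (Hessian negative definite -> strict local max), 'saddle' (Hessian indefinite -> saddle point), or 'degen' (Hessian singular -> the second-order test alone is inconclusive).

Compute the Hessian H = grad^2 f:
  H = [[7, -4], [-4, 8]]
Verify stationarity: grad f(x*) = H x* + g = (0, 0).
Eigenvalues of H: 3.4689, 11.5311.
Both eigenvalues > 0, so H is positive definite -> x* is a strict local min.

min


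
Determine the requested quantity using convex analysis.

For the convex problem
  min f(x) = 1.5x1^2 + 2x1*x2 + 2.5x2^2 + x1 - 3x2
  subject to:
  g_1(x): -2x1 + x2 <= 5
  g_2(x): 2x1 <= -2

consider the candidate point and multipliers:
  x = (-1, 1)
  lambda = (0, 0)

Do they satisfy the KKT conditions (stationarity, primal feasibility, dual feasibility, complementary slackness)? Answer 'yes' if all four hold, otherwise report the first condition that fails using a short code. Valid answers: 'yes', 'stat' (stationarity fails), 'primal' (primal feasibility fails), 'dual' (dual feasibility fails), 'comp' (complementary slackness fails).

Gradient of f: grad f(x) = Q x + c = (0, 0)
Constraint values g_i(x) = a_i^T x - b_i:
  g_1((-1, 1)) = -2
  g_2((-1, 1)) = 0
Stationarity residual: grad f(x) + sum_i lambda_i a_i = (0, 0)
  -> stationarity OK
Primal feasibility (all g_i <= 0): OK
Dual feasibility (all lambda_i >= 0): OK
Complementary slackness (lambda_i * g_i(x) = 0 for all i): OK

Verdict: yes, KKT holds.

yes


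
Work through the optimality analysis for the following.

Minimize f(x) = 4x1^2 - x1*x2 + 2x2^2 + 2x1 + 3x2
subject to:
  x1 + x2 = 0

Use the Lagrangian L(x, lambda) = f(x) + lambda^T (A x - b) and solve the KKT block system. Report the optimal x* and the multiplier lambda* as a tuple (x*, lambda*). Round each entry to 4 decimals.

Form the Lagrangian:
  L(x, lambda) = (1/2) x^T Q x + c^T x + lambda^T (A x - b)
Stationarity (grad_x L = 0): Q x + c + A^T lambda = 0.
Primal feasibility: A x = b.

This gives the KKT block system:
  [ Q   A^T ] [ x     ]   [-c ]
  [ A    0  ] [ lambda ] = [ b ]

Solving the linear system:
  x*      = (0.0714, -0.0714)
  lambda* = (-2.6429)
  f(x*)   = -0.0357

x* = (0.0714, -0.0714), lambda* = (-2.6429)


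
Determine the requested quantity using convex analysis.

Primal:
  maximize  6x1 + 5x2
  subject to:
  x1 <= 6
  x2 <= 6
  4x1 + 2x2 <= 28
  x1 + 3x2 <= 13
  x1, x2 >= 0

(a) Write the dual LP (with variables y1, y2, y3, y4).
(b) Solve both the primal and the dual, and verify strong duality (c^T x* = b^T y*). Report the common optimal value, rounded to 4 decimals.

The standard primal-dual pair for 'max c^T x s.t. A x <= b, x >= 0' is:
  Dual:  min b^T y  s.t.  A^T y >= c,  y >= 0.

So the dual LP is:
  minimize  6y1 + 6y2 + 28y3 + 13y4
  subject to:
    y1 + 4y3 + y4 >= 6
    y2 + 2y3 + 3y4 >= 5
    y1, y2, y3, y4 >= 0

Solving the primal: x* = (5.8, 2.4).
  primal value c^T x* = 46.8.
Solving the dual: y* = (0, 0, 1.3, 0.8).
  dual value b^T y* = 46.8.
Strong duality: c^T x* = b^T y*. Confirmed.

46.8


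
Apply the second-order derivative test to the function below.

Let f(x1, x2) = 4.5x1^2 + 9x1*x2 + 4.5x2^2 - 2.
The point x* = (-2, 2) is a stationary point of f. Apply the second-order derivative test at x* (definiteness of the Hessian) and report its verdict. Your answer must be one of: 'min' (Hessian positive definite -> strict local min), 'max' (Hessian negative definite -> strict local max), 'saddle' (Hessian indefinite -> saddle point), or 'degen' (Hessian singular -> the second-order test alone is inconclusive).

Compute the Hessian H = grad^2 f:
  H = [[9, 9], [9, 9]]
Verify stationarity: grad f(x*) = H x* + g = (0, 0).
Eigenvalues of H: 0, 18.
H has a zero eigenvalue (singular; positive semidefinite but not definite), so H is neither positive definite, negative definite, nor indefinite. The second-order test alone is inconclusive -> degen.
(Indeed, f is constant along the null direction of H through x*, so x* is not a strict local extremum.)

degen


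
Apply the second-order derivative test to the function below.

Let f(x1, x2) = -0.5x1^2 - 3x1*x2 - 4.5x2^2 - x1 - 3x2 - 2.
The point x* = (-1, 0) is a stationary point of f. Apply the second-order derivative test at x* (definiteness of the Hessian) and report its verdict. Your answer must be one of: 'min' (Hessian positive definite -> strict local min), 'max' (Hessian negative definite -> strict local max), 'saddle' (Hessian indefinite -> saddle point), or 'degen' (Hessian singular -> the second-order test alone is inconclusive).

Compute the Hessian H = grad^2 f:
  H = [[-1, -3], [-3, -9]]
Verify stationarity: grad f(x*) = H x* + g = (0, 0).
Eigenvalues of H: -10, 0.
H has a zero eigenvalue (singular; negative semidefinite but not definite), so H is neither positive definite, negative definite, nor indefinite. The second-order test alone is inconclusive -> degen.
(Indeed, f is constant along the null direction of H through x*, so x* is not a strict local extremum.)

degen


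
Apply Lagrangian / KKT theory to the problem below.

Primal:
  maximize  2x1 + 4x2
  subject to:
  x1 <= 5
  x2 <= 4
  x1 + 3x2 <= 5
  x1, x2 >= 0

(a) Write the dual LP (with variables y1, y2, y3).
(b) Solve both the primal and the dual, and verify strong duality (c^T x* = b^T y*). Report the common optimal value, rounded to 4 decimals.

The standard primal-dual pair for 'max c^T x s.t. A x <= b, x >= 0' is:
  Dual:  min b^T y  s.t.  A^T y >= c,  y >= 0.

So the dual LP is:
  minimize  5y1 + 4y2 + 5y3
  subject to:
    y1 + y3 >= 2
    y2 + 3y3 >= 4
    y1, y2, y3 >= 0

Solving the primal: x* = (5, 0).
  primal value c^T x* = 10.
Solving the dual: y* = (0.6667, 0, 1.3333).
  dual value b^T y* = 10.
Strong duality: c^T x* = b^T y*. Confirmed.

10


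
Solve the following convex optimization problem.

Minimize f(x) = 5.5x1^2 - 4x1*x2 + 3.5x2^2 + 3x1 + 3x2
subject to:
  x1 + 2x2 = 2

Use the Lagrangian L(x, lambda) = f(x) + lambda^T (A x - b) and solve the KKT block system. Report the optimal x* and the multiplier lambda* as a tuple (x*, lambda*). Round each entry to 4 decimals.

Form the Lagrangian:
  L(x, lambda) = (1/2) x^T Q x + c^T x + lambda^T (A x - b)
Stationarity (grad_x L = 0): Q x + c + A^T lambda = 0.
Primal feasibility: A x = b.

This gives the KKT block system:
  [ Q   A^T ] [ x     ]   [-c ]
  [ A    0  ] [ lambda ] = [ b ]

Solving the linear system:
  x*      = (0.3582, 0.8209)
  lambda* = (-3.6567)
  f(x*)   = 5.4254

x* = (0.3582, 0.8209), lambda* = (-3.6567)


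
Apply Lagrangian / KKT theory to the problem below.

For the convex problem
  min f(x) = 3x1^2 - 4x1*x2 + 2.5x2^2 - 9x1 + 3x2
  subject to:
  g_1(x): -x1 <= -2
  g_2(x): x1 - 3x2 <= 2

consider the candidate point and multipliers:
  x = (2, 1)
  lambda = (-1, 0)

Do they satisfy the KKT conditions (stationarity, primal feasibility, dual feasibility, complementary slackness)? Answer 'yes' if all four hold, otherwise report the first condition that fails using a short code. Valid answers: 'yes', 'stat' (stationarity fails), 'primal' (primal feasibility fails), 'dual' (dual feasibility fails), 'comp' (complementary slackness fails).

Gradient of f: grad f(x) = Q x + c = (-1, 0)
Constraint values g_i(x) = a_i^T x - b_i:
  g_1((2, 1)) = 0
  g_2((2, 1)) = -3
Stationarity residual: grad f(x) + sum_i lambda_i a_i = (0, 0)
  -> stationarity OK
Primal feasibility (all g_i <= 0): OK
Dual feasibility (all lambda_i >= 0): FAILS
Complementary slackness (lambda_i * g_i(x) = 0 for all i): OK

Verdict: the first failing condition is dual_feasibility -> dual.

dual


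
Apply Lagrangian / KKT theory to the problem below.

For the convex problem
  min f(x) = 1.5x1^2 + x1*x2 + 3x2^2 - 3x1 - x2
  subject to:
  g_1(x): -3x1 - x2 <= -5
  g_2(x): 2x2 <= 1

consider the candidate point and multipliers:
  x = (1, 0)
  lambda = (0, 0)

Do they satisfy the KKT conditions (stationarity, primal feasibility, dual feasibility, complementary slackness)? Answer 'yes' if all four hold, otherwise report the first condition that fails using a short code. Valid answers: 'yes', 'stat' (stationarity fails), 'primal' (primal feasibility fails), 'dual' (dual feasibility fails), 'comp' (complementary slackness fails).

Gradient of f: grad f(x) = Q x + c = (0, 0)
Constraint values g_i(x) = a_i^T x - b_i:
  g_1((1, 0)) = 2
  g_2((1, 0)) = -1
Stationarity residual: grad f(x) + sum_i lambda_i a_i = (0, 0)
  -> stationarity OK
Primal feasibility (all g_i <= 0): FAILS
Dual feasibility (all lambda_i >= 0): OK
Complementary slackness (lambda_i * g_i(x) = 0 for all i): OK

Verdict: the first failing condition is primal_feasibility -> primal.

primal


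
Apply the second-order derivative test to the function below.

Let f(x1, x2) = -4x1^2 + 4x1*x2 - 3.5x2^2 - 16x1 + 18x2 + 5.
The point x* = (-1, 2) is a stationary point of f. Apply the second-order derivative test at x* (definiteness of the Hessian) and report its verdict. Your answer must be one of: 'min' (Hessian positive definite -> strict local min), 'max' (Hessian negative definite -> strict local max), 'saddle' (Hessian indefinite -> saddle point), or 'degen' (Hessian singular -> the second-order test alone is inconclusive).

Compute the Hessian H = grad^2 f:
  H = [[-8, 4], [4, -7]]
Verify stationarity: grad f(x*) = H x* + g = (0, 0).
Eigenvalues of H: -11.5311, -3.4689.
Both eigenvalues < 0, so H is negative definite -> x* is a strict local max.

max


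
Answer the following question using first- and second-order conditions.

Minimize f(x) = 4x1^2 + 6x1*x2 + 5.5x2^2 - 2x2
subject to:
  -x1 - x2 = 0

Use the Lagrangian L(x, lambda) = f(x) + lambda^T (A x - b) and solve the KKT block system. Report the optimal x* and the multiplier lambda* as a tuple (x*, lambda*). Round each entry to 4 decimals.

Form the Lagrangian:
  L(x, lambda) = (1/2) x^T Q x + c^T x + lambda^T (A x - b)
Stationarity (grad_x L = 0): Q x + c + A^T lambda = 0.
Primal feasibility: A x = b.

This gives the KKT block system:
  [ Q   A^T ] [ x     ]   [-c ]
  [ A    0  ] [ lambda ] = [ b ]

Solving the linear system:
  x*      = (-0.2857, 0.2857)
  lambda* = (-0.5714)
  f(x*)   = -0.2857

x* = (-0.2857, 0.2857), lambda* = (-0.5714)


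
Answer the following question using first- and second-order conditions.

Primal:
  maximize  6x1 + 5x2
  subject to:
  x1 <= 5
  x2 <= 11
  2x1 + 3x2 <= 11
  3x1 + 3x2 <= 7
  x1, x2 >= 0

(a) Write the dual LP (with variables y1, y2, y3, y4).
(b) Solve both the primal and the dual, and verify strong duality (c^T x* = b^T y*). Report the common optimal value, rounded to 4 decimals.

The standard primal-dual pair for 'max c^T x s.t. A x <= b, x >= 0' is:
  Dual:  min b^T y  s.t.  A^T y >= c,  y >= 0.

So the dual LP is:
  minimize  5y1 + 11y2 + 11y3 + 7y4
  subject to:
    y1 + 2y3 + 3y4 >= 6
    y2 + 3y3 + 3y4 >= 5
    y1, y2, y3, y4 >= 0

Solving the primal: x* = (2.3333, 0).
  primal value c^T x* = 14.
Solving the dual: y* = (0, 0, 0, 2).
  dual value b^T y* = 14.
Strong duality: c^T x* = b^T y*. Confirmed.

14


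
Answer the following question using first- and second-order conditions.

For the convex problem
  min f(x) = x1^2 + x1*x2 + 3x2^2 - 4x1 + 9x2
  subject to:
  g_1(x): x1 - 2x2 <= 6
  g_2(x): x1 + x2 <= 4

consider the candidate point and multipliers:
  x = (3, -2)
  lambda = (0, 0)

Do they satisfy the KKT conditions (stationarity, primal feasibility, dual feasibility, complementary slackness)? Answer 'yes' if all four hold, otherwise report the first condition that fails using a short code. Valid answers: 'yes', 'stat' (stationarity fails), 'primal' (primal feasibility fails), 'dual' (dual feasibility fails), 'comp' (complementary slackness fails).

Gradient of f: grad f(x) = Q x + c = (0, 0)
Constraint values g_i(x) = a_i^T x - b_i:
  g_1((3, -2)) = 1
  g_2((3, -2)) = -3
Stationarity residual: grad f(x) + sum_i lambda_i a_i = (0, 0)
  -> stationarity OK
Primal feasibility (all g_i <= 0): FAILS
Dual feasibility (all lambda_i >= 0): OK
Complementary slackness (lambda_i * g_i(x) = 0 for all i): OK

Verdict: the first failing condition is primal_feasibility -> primal.

primal


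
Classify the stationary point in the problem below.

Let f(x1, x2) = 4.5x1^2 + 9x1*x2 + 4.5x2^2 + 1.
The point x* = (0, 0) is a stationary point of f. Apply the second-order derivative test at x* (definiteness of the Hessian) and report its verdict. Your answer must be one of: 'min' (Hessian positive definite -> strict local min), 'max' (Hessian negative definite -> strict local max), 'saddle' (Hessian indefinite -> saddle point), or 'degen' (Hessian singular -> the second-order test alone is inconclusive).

Compute the Hessian H = grad^2 f:
  H = [[9, 9], [9, 9]]
Verify stationarity: grad f(x*) = H x* + g = (0, 0).
Eigenvalues of H: 0, 18.
H has a zero eigenvalue (singular; positive semidefinite but not definite), so H is neither positive definite, negative definite, nor indefinite. The second-order test alone is inconclusive -> degen.
(Indeed, f is constant along the null direction of H through x*, so x* is not a strict local extremum.)

degen


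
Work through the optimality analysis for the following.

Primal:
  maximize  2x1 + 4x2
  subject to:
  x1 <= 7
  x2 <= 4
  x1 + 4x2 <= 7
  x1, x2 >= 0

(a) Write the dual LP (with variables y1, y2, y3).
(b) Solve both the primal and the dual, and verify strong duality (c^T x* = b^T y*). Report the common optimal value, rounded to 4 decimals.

The standard primal-dual pair for 'max c^T x s.t. A x <= b, x >= 0' is:
  Dual:  min b^T y  s.t.  A^T y >= c,  y >= 0.

So the dual LP is:
  minimize  7y1 + 4y2 + 7y3
  subject to:
    y1 + y3 >= 2
    y2 + 4y3 >= 4
    y1, y2, y3 >= 0

Solving the primal: x* = (7, 0).
  primal value c^T x* = 14.
Solving the dual: y* = (1, 0, 1).
  dual value b^T y* = 14.
Strong duality: c^T x* = b^T y*. Confirmed.

14


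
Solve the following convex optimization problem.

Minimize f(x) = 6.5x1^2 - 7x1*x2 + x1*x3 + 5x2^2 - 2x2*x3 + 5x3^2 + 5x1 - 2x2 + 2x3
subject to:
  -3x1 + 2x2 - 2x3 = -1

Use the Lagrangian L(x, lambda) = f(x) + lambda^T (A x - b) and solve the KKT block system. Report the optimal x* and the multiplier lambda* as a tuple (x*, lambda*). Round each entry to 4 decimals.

Form the Lagrangian:
  L(x, lambda) = (1/2) x^T Q x + c^T x + lambda^T (A x - b)
Stationarity (grad_x L = 0): Q x + c + A^T lambda = 0.
Primal feasibility: A x = b.

This gives the KKT block system:
  [ Q   A^T ] [ x     ]   [-c ]
  [ A    0  ] [ lambda ] = [ b ]

Solving the linear system:
  x*      = (0.0408, -0.2041, 0.2347)
  lambda* = (2.398)
  f(x*)   = 1.7398

x* = (0.0408, -0.2041, 0.2347), lambda* = (2.398)


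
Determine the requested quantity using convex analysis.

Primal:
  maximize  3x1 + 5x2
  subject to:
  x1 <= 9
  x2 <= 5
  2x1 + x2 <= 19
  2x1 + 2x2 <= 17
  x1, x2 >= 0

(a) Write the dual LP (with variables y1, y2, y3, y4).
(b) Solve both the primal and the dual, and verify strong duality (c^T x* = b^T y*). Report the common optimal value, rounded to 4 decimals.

The standard primal-dual pair for 'max c^T x s.t. A x <= b, x >= 0' is:
  Dual:  min b^T y  s.t.  A^T y >= c,  y >= 0.

So the dual LP is:
  minimize  9y1 + 5y2 + 19y3 + 17y4
  subject to:
    y1 + 2y3 + 2y4 >= 3
    y2 + y3 + 2y4 >= 5
    y1, y2, y3, y4 >= 0

Solving the primal: x* = (3.5, 5).
  primal value c^T x* = 35.5.
Solving the dual: y* = (0, 2, 0, 1.5).
  dual value b^T y* = 35.5.
Strong duality: c^T x* = b^T y*. Confirmed.

35.5


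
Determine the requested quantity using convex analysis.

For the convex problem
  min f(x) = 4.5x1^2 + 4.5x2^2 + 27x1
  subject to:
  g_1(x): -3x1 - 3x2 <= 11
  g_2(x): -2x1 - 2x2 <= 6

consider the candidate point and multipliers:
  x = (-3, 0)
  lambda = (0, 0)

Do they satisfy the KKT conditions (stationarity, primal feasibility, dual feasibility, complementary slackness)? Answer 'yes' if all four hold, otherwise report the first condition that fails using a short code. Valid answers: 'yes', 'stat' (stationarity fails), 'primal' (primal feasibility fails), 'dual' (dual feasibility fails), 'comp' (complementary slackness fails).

Gradient of f: grad f(x) = Q x + c = (0, 0)
Constraint values g_i(x) = a_i^T x - b_i:
  g_1((-3, 0)) = -2
  g_2((-3, 0)) = 0
Stationarity residual: grad f(x) + sum_i lambda_i a_i = (0, 0)
  -> stationarity OK
Primal feasibility (all g_i <= 0): OK
Dual feasibility (all lambda_i >= 0): OK
Complementary slackness (lambda_i * g_i(x) = 0 for all i): OK

Verdict: yes, KKT holds.

yes


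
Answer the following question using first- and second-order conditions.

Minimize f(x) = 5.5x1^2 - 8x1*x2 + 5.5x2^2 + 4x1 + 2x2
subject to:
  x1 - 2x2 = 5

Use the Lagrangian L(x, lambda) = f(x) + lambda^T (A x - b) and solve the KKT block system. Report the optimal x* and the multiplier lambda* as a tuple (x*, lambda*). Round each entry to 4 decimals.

Form the Lagrangian:
  L(x, lambda) = (1/2) x^T Q x + c^T x + lambda^T (A x - b)
Stationarity (grad_x L = 0): Q x + c + A^T lambda = 0.
Primal feasibility: A x = b.

This gives the KKT block system:
  [ Q   A^T ] [ x     ]   [-c ]
  [ A    0  ] [ lambda ] = [ b ]

Solving the linear system:
  x*      = (-1.9565, -3.4783)
  lambda* = (-10.3043)
  f(x*)   = 18.3696

x* = (-1.9565, -3.4783), lambda* = (-10.3043)


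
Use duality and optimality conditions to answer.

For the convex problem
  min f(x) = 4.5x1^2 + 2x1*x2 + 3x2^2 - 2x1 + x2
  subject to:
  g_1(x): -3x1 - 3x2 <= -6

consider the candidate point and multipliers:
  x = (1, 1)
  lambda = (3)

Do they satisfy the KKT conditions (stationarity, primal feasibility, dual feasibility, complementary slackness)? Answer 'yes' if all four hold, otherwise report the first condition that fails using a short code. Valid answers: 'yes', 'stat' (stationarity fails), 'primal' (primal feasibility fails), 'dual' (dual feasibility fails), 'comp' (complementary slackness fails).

Gradient of f: grad f(x) = Q x + c = (9, 9)
Constraint values g_i(x) = a_i^T x - b_i:
  g_1((1, 1)) = 0
Stationarity residual: grad f(x) + sum_i lambda_i a_i = (0, 0)
  -> stationarity OK
Primal feasibility (all g_i <= 0): OK
Dual feasibility (all lambda_i >= 0): OK
Complementary slackness (lambda_i * g_i(x) = 0 for all i): OK

Verdict: yes, KKT holds.

yes


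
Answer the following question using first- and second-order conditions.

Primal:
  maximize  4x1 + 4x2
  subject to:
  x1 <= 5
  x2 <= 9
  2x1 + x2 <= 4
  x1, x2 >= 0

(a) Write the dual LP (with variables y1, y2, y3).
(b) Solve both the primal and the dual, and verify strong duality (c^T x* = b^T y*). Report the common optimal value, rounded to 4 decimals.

The standard primal-dual pair for 'max c^T x s.t. A x <= b, x >= 0' is:
  Dual:  min b^T y  s.t.  A^T y >= c,  y >= 0.

So the dual LP is:
  minimize  5y1 + 9y2 + 4y3
  subject to:
    y1 + 2y3 >= 4
    y2 + y3 >= 4
    y1, y2, y3 >= 0

Solving the primal: x* = (0, 4).
  primal value c^T x* = 16.
Solving the dual: y* = (0, 0, 4).
  dual value b^T y* = 16.
Strong duality: c^T x* = b^T y*. Confirmed.

16


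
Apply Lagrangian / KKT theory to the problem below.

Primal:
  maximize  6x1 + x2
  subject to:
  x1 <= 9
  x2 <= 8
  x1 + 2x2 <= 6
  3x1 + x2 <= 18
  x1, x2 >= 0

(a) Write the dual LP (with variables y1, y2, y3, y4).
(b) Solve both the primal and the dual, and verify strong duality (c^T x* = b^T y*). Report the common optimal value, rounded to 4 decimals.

The standard primal-dual pair for 'max c^T x s.t. A x <= b, x >= 0' is:
  Dual:  min b^T y  s.t.  A^T y >= c,  y >= 0.

So the dual LP is:
  minimize  9y1 + 8y2 + 6y3 + 18y4
  subject to:
    y1 + y3 + 3y4 >= 6
    y2 + 2y3 + y4 >= 1
    y1, y2, y3, y4 >= 0

Solving the primal: x* = (6, 0).
  primal value c^T x* = 36.
Solving the dual: y* = (0, 0, 0, 2).
  dual value b^T y* = 36.
Strong duality: c^T x* = b^T y*. Confirmed.

36


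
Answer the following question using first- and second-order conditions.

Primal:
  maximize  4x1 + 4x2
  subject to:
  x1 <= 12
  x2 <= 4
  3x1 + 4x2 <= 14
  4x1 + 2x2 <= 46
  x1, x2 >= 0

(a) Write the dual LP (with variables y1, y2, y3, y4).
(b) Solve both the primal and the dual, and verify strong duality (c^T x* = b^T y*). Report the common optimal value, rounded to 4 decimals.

The standard primal-dual pair for 'max c^T x s.t. A x <= b, x >= 0' is:
  Dual:  min b^T y  s.t.  A^T y >= c,  y >= 0.

So the dual LP is:
  minimize  12y1 + 4y2 + 14y3 + 46y4
  subject to:
    y1 + 3y3 + 4y4 >= 4
    y2 + 4y3 + 2y4 >= 4
    y1, y2, y3, y4 >= 0

Solving the primal: x* = (4.6667, 0).
  primal value c^T x* = 18.6667.
Solving the dual: y* = (0, 0, 1.3333, 0).
  dual value b^T y* = 18.6667.
Strong duality: c^T x* = b^T y*. Confirmed.

18.6667


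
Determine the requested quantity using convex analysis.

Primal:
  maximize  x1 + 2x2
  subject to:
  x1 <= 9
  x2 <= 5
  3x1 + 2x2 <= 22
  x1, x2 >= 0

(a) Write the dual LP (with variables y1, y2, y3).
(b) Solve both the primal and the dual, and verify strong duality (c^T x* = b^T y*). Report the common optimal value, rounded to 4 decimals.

The standard primal-dual pair for 'max c^T x s.t. A x <= b, x >= 0' is:
  Dual:  min b^T y  s.t.  A^T y >= c,  y >= 0.

So the dual LP is:
  minimize  9y1 + 5y2 + 22y3
  subject to:
    y1 + 3y3 >= 1
    y2 + 2y3 >= 2
    y1, y2, y3 >= 0

Solving the primal: x* = (4, 5).
  primal value c^T x* = 14.
Solving the dual: y* = (0, 1.3333, 0.3333).
  dual value b^T y* = 14.
Strong duality: c^T x* = b^T y*. Confirmed.

14


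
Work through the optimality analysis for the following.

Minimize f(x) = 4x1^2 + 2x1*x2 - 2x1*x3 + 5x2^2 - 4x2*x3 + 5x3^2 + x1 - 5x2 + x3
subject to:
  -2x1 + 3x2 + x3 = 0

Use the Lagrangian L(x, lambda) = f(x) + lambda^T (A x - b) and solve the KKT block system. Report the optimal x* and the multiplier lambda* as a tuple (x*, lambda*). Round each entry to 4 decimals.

Form the Lagrangian:
  L(x, lambda) = (1/2) x^T Q x + c^T x + lambda^T (A x - b)
Stationarity (grad_x L = 0): Q x + c + A^T lambda = 0.
Primal feasibility: A x = b.

This gives the KKT block system:
  [ Q   A^T ] [ x     ]   [-c ]
  [ A    0  ] [ lambda ] = [ b ]

Solving the linear system:
  x*      = (0.0794, 0.1029, -0.15)
  lambda* = (1.0706)
  f(x*)   = -0.2926

x* = (0.0794, 0.1029, -0.15), lambda* = (1.0706)


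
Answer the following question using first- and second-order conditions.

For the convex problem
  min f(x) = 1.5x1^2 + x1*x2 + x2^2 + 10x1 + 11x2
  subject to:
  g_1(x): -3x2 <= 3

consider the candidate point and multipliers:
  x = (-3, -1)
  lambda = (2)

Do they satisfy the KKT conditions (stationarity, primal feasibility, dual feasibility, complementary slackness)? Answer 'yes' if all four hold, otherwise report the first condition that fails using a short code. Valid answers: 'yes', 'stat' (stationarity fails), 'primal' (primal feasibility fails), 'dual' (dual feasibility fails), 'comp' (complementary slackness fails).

Gradient of f: grad f(x) = Q x + c = (0, 6)
Constraint values g_i(x) = a_i^T x - b_i:
  g_1((-3, -1)) = 0
Stationarity residual: grad f(x) + sum_i lambda_i a_i = (0, 0)
  -> stationarity OK
Primal feasibility (all g_i <= 0): OK
Dual feasibility (all lambda_i >= 0): OK
Complementary slackness (lambda_i * g_i(x) = 0 for all i): OK

Verdict: yes, KKT holds.

yes


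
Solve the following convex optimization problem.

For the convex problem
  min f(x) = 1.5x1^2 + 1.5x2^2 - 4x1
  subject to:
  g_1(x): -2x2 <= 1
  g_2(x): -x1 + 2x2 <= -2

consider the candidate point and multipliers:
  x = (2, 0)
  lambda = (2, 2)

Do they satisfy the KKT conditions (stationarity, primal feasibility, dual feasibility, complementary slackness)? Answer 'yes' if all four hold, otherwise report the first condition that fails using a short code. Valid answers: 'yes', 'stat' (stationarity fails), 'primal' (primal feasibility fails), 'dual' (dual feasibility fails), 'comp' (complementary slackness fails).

Gradient of f: grad f(x) = Q x + c = (2, 0)
Constraint values g_i(x) = a_i^T x - b_i:
  g_1((2, 0)) = -1
  g_2((2, 0)) = 0
Stationarity residual: grad f(x) + sum_i lambda_i a_i = (0, 0)
  -> stationarity OK
Primal feasibility (all g_i <= 0): OK
Dual feasibility (all lambda_i >= 0): OK
Complementary slackness (lambda_i * g_i(x) = 0 for all i): FAILS

Verdict: the first failing condition is complementary_slackness -> comp.

comp


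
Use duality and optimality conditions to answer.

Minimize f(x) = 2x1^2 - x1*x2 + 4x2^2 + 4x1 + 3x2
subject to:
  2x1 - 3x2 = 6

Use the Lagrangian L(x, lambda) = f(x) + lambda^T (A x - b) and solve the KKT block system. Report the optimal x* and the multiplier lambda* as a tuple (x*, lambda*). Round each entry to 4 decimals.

Form the Lagrangian:
  L(x, lambda) = (1/2) x^T Q x + c^T x + lambda^T (A x - b)
Stationarity (grad_x L = 0): Q x + c + A^T lambda = 0.
Primal feasibility: A x = b.

This gives the KKT block system:
  [ Q   A^T ] [ x     ]   [-c ]
  [ A    0  ] [ lambda ] = [ b ]

Solving the linear system:
  x*      = (0.4286, -1.7143)
  lambda* = (-3.7143)
  f(x*)   = 9.4286

x* = (0.4286, -1.7143), lambda* = (-3.7143)
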